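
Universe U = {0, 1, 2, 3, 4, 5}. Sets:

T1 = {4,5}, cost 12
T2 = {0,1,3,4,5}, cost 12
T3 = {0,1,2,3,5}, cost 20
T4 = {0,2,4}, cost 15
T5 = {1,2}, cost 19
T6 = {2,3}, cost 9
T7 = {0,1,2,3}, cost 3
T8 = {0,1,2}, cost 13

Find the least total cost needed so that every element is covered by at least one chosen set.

T1, T7 cover every element at cost 12 + 3 = 15.
Any cover uses at least 2 sets; among all covering selections none totals below 15.

15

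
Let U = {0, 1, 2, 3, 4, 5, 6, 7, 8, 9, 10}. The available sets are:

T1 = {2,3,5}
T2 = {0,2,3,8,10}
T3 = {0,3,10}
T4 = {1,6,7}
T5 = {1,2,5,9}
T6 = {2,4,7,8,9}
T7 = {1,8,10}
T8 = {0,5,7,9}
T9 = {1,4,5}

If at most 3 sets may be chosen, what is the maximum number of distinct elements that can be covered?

Choosing T2, T4, T5 covers {0, 1, 2, 3, 5, 6, 7, 8, 9, 10} — 10 elements.
No choice of 3 sets does better; here 4 is left uncovered.

10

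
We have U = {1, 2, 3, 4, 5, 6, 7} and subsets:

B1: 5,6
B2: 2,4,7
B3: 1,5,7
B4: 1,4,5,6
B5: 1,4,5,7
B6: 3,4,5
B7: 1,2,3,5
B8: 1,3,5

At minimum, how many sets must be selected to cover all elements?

B1, B2, B7 together cover {1, 2, 3, 4, 5, 6, 7} — every element.
No 2 of the 8 sets cover everything (all 28 pairs fall short), so 3 is minimum.

3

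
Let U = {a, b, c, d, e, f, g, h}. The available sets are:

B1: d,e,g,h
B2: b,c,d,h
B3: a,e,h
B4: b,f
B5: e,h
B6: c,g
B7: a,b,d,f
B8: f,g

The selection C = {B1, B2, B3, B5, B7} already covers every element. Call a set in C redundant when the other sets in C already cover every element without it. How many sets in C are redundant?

Drop B1: g uncovered — not redundant.
Drop B2: c uncovered — not redundant.
Drop B3: the rest still cover every element — redundant.
Drop B5: the rest still cover every element — redundant.
Drop B7: f uncovered — not redundant.
2 redundant: B3, B5.

2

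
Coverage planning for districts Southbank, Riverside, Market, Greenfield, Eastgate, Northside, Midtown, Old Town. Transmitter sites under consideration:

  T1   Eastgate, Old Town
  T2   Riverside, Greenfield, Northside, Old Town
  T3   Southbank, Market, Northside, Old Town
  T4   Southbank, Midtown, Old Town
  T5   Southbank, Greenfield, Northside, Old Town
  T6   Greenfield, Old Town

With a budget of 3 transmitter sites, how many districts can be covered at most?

7

Choosing T1, T2, T3 covers {Southbank, Riverside, Market, Greenfield, Eastgate, Northside, Old Town} — 7 districts.
No choice of 3 transmitter sites does better; here Midtown is left uncovered.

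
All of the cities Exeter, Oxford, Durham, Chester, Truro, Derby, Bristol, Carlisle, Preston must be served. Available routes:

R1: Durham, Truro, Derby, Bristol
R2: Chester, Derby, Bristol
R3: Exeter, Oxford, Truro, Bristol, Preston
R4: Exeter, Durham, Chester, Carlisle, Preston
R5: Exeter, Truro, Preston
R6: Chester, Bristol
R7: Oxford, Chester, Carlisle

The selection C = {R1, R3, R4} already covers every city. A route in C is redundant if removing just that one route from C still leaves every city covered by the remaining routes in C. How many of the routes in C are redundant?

0

Drop R1: Derby uncovered — not redundant.
Drop R3: Oxford uncovered — not redundant.
Drop R4: Chester, Carlisle uncovered — not redundant.
None of the routes in C is redundant.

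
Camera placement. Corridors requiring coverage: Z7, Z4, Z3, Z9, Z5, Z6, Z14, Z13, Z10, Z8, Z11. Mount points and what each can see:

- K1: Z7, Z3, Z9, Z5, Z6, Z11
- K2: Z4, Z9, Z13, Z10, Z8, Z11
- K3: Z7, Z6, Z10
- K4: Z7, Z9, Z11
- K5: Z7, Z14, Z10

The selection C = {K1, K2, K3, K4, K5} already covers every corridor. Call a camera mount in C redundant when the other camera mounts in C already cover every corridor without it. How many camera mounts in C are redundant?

Drop K1: Z3, Z5 uncovered — not redundant.
Drop K2: Z4, Z13, Z8 uncovered — not redundant.
Drop K3: the rest still cover every corridor — redundant.
Drop K4: the rest still cover every corridor — redundant.
Drop K5: Z14 uncovered — not redundant.
2 redundant: K3, K4.

2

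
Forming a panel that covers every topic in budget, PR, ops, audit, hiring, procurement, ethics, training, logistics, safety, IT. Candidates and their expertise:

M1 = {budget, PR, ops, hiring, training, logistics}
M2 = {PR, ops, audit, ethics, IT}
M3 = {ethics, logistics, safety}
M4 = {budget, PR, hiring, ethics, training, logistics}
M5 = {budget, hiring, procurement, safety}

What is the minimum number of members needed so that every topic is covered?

3

M1, M2, M5 together cover {budget, PR, ops, audit, hiring, procurement, ethics, training, logistics, safety, IT} — every topic.
No 2 of the 5 members cover everything (all 10 pairs fall short), so 3 is minimum.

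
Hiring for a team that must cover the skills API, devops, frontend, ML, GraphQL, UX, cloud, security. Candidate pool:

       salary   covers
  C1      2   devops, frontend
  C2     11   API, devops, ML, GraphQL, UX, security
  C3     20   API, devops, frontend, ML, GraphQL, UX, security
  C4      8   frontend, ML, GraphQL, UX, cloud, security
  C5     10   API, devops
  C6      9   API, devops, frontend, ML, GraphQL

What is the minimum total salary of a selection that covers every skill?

C4, C6 cover every skill at salary 8 + 9 = 17.
Any cover uses at least 2 candidates; among all covering selections none totals below 17.
Greedy by coverage-per-salary would pick C1, C4, C6 for 19 — worse than the optimum 17.

17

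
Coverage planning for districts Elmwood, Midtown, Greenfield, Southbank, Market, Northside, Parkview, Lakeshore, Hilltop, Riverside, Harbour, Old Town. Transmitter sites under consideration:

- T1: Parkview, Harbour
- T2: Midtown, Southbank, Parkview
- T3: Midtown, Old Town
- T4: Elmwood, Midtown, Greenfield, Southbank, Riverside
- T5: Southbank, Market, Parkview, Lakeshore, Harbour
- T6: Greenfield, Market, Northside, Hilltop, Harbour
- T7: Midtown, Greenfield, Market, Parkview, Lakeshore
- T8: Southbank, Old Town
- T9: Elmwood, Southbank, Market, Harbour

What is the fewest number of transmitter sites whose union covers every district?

T3, T4, T5, T6 together cover {Elmwood, Midtown, Greenfield, Southbank, Market, Northside, Parkview, Lakeshore, Hilltop, Riverside, Harbour, Old Town} — every district.
No 3 of the 9 transmitter sites cover everything (all 84 triples fall short), so 4 is minimum.

4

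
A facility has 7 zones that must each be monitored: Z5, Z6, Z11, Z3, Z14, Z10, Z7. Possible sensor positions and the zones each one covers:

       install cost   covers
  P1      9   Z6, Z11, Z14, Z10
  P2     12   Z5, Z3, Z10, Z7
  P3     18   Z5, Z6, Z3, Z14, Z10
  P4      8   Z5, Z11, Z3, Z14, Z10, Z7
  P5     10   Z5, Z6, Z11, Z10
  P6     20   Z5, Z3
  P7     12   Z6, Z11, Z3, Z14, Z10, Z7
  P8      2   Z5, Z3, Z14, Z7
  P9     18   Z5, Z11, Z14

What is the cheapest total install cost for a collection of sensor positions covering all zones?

P1, P8 cover every zone at install cost 9 + 2 = 11.
Any cover uses at least 2 sensor positions; among all covering selections none totals below 11.

11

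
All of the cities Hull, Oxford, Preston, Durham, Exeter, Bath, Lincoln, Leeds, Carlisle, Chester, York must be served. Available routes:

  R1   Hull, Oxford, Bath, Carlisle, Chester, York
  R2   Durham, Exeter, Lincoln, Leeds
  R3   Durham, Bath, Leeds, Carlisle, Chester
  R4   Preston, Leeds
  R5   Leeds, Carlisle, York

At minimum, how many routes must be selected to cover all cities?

3

R1, R2, R4 together cover {Hull, Oxford, Preston, Durham, Exeter, Bath, Lincoln, Leeds, Carlisle, Chester, York} — every city.
No 2 of the 5 routes cover everything (all 10 pairs fall short), so 3 is minimum.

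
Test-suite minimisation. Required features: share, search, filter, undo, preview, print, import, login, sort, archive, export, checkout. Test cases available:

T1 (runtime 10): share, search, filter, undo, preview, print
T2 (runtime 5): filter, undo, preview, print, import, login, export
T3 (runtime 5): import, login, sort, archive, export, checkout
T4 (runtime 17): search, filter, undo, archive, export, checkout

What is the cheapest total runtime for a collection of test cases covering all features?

15

T1, T3 cover every feature at runtime 10 + 5 = 15.
Any cover uses at least 2 test cases; among all covering selections none totals below 15.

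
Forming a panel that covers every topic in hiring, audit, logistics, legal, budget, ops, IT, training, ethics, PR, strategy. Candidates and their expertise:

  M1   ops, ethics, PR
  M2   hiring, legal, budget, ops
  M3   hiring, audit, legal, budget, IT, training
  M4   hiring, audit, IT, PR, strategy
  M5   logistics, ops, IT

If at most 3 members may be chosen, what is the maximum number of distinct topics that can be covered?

Choosing M1, M3, M4 covers {hiring, audit, legal, budget, ops, IT, training, ethics, PR, strategy} — 10 topics.
No choice of 3 members does better; here logistics is left uncovered.

10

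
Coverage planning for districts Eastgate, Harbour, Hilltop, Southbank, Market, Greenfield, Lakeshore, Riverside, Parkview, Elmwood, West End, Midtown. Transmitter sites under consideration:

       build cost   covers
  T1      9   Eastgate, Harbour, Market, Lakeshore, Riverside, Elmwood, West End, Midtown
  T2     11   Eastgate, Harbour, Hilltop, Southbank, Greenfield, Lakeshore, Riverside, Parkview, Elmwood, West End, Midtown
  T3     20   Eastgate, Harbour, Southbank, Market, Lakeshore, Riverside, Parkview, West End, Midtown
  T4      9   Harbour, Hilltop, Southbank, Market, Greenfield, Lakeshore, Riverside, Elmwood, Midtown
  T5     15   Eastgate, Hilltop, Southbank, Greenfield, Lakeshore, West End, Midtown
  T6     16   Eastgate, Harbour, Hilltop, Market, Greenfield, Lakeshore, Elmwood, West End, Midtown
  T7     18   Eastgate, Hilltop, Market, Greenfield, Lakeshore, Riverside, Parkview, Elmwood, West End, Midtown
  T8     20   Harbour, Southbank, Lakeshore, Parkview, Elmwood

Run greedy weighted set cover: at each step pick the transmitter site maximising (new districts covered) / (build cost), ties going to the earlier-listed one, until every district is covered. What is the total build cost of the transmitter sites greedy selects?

20

Pick 1: T2 adds 11 new (Eastgate, Harbour, Hilltop, Southbank, Greenfield, Lakeshore, Riverside, Parkview, Elmwood, West End, Midtown) at build cost 11 (ratio 11/11).
Pick 2: T1 adds 1 new (Market) at build cost 9 (ratio 1/9).
Greedy total build cost: 11 + 9 = 20.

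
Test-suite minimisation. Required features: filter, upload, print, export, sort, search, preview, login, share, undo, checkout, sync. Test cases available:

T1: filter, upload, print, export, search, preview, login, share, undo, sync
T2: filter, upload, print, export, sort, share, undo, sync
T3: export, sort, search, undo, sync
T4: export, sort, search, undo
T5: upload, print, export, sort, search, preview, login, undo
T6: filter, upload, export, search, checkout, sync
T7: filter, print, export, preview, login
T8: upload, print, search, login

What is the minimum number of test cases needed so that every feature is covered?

T1, T2, T6 together cover {filter, upload, print, export, sort, search, preview, login, share, undo, checkout, sync} — every feature.
No 2 of the 8 test cases cover everything (all 28 pairs fall short), so 3 is minimum.

3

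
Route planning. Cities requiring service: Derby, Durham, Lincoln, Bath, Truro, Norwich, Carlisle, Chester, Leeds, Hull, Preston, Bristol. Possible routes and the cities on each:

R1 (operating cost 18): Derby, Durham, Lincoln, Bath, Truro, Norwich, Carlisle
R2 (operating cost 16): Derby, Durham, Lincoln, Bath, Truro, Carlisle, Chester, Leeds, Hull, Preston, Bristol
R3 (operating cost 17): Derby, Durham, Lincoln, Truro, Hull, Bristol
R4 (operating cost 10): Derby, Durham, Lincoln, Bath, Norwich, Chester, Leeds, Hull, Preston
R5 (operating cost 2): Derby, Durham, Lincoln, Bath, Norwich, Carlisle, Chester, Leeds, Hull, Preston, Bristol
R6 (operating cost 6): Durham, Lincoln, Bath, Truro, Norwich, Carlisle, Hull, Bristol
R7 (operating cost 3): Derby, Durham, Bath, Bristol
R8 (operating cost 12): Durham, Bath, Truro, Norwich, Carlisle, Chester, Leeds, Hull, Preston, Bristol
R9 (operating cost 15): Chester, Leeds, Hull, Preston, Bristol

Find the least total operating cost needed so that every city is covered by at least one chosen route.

R5, R6 cover every city at operating cost 2 + 6 = 8.
Any cover uses at least 2 routes; among all covering selections none totals below 8.

8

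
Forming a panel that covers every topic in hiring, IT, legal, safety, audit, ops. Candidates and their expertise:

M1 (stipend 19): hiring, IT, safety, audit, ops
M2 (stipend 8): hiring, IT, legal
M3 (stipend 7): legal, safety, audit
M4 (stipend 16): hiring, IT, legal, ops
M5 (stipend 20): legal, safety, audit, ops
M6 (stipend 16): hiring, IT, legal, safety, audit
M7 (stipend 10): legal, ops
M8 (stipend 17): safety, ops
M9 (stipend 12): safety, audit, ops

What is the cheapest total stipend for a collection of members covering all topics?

20

M2, M9 cover every topic at stipend 8 + 12 = 20.
Any cover uses at least 2 members; among all covering selections none totals below 20.
Greedy by coverage-per-stipend would pick M3, M2, M7 for 25 — worse than the optimum 20.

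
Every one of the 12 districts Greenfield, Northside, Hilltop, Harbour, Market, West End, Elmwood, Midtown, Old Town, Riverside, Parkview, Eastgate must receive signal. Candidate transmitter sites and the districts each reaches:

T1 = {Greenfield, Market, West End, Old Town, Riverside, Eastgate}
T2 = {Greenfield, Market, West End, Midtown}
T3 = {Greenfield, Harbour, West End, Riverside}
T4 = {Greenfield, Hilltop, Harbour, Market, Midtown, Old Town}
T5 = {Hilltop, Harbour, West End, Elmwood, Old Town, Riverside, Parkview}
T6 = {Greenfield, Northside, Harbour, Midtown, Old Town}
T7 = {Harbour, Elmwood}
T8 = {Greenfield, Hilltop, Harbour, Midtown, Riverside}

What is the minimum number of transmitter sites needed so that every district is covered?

T1, T5, T6 together cover {Greenfield, Northside, Hilltop, Harbour, Market, West End, Elmwood, Midtown, Old Town, Riverside, Parkview, Eastgate} — every district.
No 2 of the 8 transmitter sites cover everything (all 28 pairs fall short), so 3 is minimum.

3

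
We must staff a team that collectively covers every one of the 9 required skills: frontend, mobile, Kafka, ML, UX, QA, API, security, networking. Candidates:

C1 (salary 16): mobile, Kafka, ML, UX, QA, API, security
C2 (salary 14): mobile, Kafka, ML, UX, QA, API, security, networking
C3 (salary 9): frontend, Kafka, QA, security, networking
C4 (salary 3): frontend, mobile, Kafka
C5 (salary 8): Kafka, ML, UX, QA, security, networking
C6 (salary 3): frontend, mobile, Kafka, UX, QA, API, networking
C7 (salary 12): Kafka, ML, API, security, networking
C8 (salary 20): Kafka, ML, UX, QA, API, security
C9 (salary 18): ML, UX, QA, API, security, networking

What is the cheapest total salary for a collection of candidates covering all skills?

11

C5, C6 cover every skill at salary 8 + 3 = 11.
Any cover uses at least 2 candidates; among all covering selections none totals below 11.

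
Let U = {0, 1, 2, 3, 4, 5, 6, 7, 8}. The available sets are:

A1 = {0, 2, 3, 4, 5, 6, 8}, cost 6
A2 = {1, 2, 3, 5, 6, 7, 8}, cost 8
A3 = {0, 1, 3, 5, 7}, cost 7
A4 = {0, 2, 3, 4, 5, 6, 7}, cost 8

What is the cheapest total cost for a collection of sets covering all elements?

13

A1, A3 cover every element at cost 6 + 7 = 13.
Any cover uses at least 2 sets; among all covering selections none totals below 13.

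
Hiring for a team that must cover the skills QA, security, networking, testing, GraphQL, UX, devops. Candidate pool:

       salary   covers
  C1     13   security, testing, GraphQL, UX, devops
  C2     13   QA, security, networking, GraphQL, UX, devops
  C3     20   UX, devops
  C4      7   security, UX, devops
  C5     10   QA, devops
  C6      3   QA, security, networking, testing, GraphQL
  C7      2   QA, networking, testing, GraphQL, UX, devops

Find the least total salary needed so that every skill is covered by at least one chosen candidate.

5

C6, C7 cover every skill at salary 3 + 2 = 5.
Any cover uses at least 2 candidates; among all covering selections none totals below 5.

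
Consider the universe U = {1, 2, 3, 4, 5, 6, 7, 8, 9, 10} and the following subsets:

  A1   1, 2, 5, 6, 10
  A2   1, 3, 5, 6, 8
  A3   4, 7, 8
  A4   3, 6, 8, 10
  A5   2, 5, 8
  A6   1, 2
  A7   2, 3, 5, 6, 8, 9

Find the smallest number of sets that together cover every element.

A1, A3, A7 together cover {1, 2, 3, 4, 5, 6, 7, 8, 9, 10} — every element.
No 2 of the 7 sets cover everything (all 21 pairs fall short), so 3 is minimum.

3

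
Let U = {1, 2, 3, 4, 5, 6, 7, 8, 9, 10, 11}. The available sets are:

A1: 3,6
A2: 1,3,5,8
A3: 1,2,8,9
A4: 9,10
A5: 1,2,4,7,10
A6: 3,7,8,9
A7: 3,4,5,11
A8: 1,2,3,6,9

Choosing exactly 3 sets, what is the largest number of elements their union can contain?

Choosing A2, A5, A8 covers {1, 2, 3, 4, 5, 6, 7, 8, 9, 10} — 10 elements.
No choice of 3 sets does better; here 11 is left uncovered.

10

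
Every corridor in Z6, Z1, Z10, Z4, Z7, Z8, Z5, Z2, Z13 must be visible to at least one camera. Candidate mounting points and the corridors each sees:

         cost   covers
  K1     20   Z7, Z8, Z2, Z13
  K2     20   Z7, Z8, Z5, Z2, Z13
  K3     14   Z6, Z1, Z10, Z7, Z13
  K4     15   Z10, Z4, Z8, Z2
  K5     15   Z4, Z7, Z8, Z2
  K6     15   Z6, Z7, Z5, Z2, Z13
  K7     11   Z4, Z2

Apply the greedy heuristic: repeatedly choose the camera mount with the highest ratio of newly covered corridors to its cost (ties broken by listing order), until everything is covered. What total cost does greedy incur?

Pick 1: K3 adds 5 new (Z6, Z1, Z10, Z7, Z13) at cost 14 (ratio 5/14).
Pick 2: K4 adds 3 new (Z4, Z8, Z2) at cost 15 (ratio 3/15).
Pick 3: K6 adds 1 new (Z5) at cost 15 (ratio 1/15).
Greedy total cost: 14 + 15 + 15 = 44.

44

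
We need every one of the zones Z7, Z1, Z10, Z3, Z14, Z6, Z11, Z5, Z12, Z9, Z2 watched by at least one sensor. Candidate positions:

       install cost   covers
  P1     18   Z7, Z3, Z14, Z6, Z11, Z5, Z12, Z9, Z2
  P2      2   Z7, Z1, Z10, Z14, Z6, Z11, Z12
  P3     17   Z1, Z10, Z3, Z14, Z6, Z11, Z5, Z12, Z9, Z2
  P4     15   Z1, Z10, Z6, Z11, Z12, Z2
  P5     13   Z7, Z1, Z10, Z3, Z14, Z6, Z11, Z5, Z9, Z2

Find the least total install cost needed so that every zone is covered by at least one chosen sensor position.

P2, P5 cover every zone at install cost 2 + 13 = 15.
Any cover uses at least 2 sensor positions; among all covering selections none totals below 15.

15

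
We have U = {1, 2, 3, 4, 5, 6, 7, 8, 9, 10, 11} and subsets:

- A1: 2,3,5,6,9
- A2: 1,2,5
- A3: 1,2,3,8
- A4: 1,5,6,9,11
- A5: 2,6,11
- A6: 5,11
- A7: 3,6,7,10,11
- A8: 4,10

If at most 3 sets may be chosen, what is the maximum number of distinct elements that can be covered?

Choosing A1, A3, A7 covers {1, 2, 3, 5, 6, 7, 8, 9, 10, 11} — 10 elements.
No choice of 3 sets does better; here 4 is left uncovered.

10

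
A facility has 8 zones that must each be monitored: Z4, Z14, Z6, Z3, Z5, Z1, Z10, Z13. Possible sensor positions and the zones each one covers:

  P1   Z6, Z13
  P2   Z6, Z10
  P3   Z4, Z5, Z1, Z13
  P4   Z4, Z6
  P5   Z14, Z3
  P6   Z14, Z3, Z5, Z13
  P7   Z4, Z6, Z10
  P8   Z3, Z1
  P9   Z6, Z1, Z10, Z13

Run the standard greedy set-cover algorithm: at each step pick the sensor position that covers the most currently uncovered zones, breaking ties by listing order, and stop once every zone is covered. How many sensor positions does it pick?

3

Pick 1: P3 covers 4 new zones (Z4, Z5, Z1, Z13).
Pick 2: P2 covers 2 new zones (Z6, Z10).
Pick 3: P5 covers 2 new zones (Z14, Z3).
Greedy uses 3 sensor positions.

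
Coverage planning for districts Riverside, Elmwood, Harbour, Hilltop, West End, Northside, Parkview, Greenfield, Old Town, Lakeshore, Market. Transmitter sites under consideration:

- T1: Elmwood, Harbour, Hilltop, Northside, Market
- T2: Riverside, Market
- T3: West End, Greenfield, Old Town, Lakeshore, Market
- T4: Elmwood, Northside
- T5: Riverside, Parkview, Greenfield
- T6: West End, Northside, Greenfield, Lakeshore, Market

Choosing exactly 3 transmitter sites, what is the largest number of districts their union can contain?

Choosing T1, T3, T5 covers {Riverside, Elmwood, Harbour, Hilltop, West End, Northside, Parkview, Greenfield, Old Town, Lakeshore, Market} — 11 districts.
That is all 11 districts.

11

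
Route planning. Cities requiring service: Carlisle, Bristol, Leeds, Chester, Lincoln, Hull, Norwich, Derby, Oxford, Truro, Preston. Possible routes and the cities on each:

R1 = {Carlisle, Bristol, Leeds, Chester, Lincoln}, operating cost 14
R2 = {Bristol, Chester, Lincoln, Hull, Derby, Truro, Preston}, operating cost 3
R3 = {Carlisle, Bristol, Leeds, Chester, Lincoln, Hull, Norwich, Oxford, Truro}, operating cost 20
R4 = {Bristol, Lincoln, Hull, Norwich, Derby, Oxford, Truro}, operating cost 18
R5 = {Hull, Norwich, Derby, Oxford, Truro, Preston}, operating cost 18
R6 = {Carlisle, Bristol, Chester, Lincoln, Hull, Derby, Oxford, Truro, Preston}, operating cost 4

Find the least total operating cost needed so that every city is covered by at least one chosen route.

23

R2, R3 cover every city at operating cost 3 + 20 = 23.
Any cover uses at least 2 routes; among all covering selections none totals below 23.
Greedy by coverage-per-operating cost would pick R2, R6, R3 for 27 — worse than the optimum 23.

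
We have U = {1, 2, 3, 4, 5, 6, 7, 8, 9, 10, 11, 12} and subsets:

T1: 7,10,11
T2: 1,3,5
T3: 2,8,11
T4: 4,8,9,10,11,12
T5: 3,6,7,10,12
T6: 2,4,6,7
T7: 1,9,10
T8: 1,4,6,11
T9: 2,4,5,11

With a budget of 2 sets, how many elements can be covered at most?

Choosing T2, T4 covers {1, 3, 4, 5, 8, 9, 10, 11, 12} — 9 elements.
No choice of 2 sets does better; here 2, 6, 7 are left uncovered.

9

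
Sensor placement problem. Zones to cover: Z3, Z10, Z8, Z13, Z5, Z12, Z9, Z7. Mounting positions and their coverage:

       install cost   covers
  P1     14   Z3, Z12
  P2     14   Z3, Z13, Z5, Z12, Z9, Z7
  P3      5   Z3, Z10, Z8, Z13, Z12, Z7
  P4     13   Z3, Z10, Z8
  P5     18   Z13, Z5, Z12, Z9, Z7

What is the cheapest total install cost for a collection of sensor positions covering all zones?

P2, P3 cover every zone at install cost 14 + 5 = 19.
Any cover uses at least 2 sensor positions; among all covering selections none totals below 19.

19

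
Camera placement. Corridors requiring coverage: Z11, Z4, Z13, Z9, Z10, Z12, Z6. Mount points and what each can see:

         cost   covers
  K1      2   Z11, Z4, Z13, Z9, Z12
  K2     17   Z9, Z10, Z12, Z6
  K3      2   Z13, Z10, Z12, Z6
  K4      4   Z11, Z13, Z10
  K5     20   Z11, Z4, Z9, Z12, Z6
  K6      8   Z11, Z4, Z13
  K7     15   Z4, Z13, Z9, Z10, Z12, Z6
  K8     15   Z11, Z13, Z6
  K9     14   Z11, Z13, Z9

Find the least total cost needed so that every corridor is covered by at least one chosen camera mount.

4

K1, K3 cover every corridor at cost 2 + 2 = 4.
Any cover uses at least 2 camera mounts; among all covering selections none totals below 4.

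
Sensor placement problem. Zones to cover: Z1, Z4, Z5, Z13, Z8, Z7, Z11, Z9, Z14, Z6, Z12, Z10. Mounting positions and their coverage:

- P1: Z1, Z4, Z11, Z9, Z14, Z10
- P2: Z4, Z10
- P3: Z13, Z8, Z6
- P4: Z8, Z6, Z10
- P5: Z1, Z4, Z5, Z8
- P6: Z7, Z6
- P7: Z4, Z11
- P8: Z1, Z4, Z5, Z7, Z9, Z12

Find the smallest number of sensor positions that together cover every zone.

3

P1, P3, P8 together cover {Z1, Z4, Z5, Z13, Z8, Z7, Z11, Z9, Z14, Z6, Z12, Z10} — every zone.
No 2 of the 8 sensor positions cover everything (all 28 pairs fall short), so 3 is minimum.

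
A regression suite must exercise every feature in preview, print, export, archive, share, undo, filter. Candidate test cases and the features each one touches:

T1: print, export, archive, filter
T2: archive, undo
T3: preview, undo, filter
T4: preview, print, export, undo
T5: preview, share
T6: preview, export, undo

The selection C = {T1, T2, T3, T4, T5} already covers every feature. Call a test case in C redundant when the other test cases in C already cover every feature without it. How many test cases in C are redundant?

4

Drop T1: the rest still cover every feature — redundant.
Drop T2: the rest still cover every feature — redundant.
Drop T3: the rest still cover every feature — redundant.
Drop T4: the rest still cover every feature — redundant.
Drop T5: share uncovered — not redundant.
4 redundant: T1, T2, T3, T4.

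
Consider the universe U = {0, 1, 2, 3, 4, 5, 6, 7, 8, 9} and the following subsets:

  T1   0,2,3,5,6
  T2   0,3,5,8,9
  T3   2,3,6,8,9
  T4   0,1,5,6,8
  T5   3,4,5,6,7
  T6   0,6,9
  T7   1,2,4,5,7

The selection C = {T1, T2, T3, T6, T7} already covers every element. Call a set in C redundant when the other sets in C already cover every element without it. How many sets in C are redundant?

4

Drop T1: the rest still cover every element — redundant.
Drop T2: the rest still cover every element — redundant.
Drop T3: the rest still cover every element — redundant.
Drop T6: the rest still cover every element — redundant.
Drop T7: 1, 4, 7 uncovered — not redundant.
4 redundant: T1, T2, T3, T6.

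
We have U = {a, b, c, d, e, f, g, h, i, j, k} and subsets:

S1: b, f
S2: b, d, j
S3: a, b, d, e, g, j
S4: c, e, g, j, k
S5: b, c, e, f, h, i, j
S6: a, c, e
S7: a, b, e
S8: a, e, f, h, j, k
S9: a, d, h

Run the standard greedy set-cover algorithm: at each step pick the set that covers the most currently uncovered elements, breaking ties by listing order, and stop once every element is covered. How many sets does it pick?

Pick 1: S5 covers 7 new elements (b, c, e, f, h, i, j).
Pick 2: S3 covers 3 new elements (a, d, g).
Pick 3: S4 covers 1 new elements (k).
Greedy uses 3 sets.

3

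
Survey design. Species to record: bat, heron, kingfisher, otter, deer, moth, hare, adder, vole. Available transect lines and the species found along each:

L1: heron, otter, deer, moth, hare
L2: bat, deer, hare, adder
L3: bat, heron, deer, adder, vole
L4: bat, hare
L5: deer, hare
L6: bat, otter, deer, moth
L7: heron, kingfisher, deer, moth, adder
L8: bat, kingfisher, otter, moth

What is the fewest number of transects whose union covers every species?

L1, L3, L7 together cover {bat, heron, kingfisher, otter, deer, moth, hare, adder, vole} — every species.
No 2 of the 8 transects cover everything (all 28 pairs fall short), so 3 is minimum.

3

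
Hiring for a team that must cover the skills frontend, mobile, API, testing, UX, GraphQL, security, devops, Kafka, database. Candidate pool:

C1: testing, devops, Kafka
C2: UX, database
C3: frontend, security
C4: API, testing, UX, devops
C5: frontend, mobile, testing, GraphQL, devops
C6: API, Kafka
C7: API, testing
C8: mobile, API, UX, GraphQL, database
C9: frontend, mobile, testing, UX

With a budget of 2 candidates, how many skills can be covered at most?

8

Choosing C1, C8 covers {mobile, API, testing, UX, GraphQL, devops, Kafka, database} — 8 skills.
No choice of 2 candidates does better; here frontend, security are left uncovered.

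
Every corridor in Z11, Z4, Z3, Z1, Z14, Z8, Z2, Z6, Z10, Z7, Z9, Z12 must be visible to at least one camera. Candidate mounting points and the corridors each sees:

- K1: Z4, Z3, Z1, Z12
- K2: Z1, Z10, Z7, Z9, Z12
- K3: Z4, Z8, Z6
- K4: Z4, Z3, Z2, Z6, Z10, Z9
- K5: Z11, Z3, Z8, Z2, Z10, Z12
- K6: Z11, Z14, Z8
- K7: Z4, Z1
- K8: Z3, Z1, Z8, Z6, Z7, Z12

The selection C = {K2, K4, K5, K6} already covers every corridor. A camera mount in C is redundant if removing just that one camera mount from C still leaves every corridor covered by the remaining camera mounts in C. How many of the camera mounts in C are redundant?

Drop K2: Z1, Z7 uncovered — not redundant.
Drop K4: Z4, Z6 uncovered — not redundant.
Drop K5: the rest still cover every corridor — redundant.
Drop K6: Z14 uncovered — not redundant.
1 redundant: K5.

1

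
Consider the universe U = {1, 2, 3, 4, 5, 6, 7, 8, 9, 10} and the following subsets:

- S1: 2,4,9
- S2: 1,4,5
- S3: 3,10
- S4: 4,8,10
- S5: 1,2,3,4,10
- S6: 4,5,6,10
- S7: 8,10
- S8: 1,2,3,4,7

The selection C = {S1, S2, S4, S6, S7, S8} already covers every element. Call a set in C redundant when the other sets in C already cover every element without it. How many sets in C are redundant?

Drop S1: 9 uncovered — not redundant.
Drop S2: the rest still cover every element — redundant.
Drop S4: the rest still cover every element — redundant.
Drop S6: 6 uncovered — not redundant.
Drop S7: the rest still cover every element — redundant.
Drop S8: 3, 7 uncovered — not redundant.
3 redundant: S2, S4, S7.

3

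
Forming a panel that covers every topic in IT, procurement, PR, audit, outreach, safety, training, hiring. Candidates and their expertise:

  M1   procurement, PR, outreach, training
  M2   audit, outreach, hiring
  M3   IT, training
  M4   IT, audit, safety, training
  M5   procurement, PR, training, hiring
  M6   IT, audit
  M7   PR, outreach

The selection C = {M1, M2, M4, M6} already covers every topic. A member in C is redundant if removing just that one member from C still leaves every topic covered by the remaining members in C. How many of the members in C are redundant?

1

Drop M1: procurement, PR uncovered — not redundant.
Drop M2: hiring uncovered — not redundant.
Drop M4: safety uncovered — not redundant.
Drop M6: the rest still cover every topic — redundant.
1 redundant: M6.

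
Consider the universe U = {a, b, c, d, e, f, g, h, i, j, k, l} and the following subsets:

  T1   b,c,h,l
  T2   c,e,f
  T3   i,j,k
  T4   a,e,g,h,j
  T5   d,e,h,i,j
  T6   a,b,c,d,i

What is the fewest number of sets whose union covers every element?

5

T1, T2, T3, T4, T5 together cover {a, b, c, d, e, f, g, h, i, j, k, l} — every element.
No 4 of the 6 sets cover everything (all 15 size-4 selections fall short), so 5 is minimum.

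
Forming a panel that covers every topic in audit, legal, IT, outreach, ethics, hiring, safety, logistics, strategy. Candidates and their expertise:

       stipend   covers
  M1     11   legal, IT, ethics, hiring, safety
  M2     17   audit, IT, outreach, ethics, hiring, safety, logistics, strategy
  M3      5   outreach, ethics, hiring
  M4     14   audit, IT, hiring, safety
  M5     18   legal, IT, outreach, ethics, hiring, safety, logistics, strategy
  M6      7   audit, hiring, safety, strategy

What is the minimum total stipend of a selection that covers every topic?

25

M5, M6 cover every topic at stipend 18 + 7 = 25.
Any cover uses at least 2 members; among all covering selections none totals below 25.
Greedy by coverage-per-stipend would pick M3, M6, M1, M2 for 40 — worse than the optimum 25.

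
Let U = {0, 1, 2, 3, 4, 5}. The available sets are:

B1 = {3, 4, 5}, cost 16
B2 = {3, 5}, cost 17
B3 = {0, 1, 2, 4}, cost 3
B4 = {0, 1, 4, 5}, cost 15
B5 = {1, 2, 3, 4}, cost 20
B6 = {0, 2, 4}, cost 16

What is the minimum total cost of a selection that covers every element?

19

B1, B3 cover every element at cost 16 + 3 = 19.
Any cover uses at least 2 sets; among all covering selections none totals below 19.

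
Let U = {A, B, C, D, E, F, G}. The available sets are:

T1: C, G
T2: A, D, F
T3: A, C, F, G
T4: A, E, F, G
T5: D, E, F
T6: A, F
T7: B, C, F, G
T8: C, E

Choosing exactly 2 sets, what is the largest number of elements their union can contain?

Choosing T2, T7 covers {A, B, C, D, F, G} — 6 elements.
No choice of 2 sets does better; here E is left uncovered.

6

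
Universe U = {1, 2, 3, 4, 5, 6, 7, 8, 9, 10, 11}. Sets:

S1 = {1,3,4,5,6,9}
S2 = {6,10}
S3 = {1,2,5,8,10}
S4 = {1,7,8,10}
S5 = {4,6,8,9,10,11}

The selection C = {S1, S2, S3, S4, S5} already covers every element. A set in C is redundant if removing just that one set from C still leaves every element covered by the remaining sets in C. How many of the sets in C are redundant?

1

Drop S1: 3 uncovered — not redundant.
Drop S2: the rest still cover every element — redundant.
Drop S3: 2 uncovered — not redundant.
Drop S4: 7 uncovered — not redundant.
Drop S5: 11 uncovered — not redundant.
1 redundant: S2.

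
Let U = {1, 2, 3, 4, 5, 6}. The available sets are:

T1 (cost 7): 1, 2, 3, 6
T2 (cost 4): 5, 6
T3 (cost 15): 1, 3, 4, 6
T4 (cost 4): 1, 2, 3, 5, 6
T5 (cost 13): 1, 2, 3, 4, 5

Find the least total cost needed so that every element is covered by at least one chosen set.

17

T2, T5 cover every element at cost 4 + 13 = 17.
Any cover uses at least 2 sets; among all covering selections none totals below 17.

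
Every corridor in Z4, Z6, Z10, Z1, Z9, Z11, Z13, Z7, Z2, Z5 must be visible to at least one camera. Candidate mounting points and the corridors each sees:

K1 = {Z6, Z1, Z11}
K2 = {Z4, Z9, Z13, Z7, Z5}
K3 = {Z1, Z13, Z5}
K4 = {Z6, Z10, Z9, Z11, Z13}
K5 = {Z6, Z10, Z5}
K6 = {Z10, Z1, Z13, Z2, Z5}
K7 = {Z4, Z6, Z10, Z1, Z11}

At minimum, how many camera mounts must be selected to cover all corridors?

K1, K2, K6 together cover {Z4, Z6, Z10, Z1, Z9, Z11, Z13, Z7, Z2, Z5} — every corridor.
No 2 of the 7 camera mounts cover everything (all 21 pairs fall short), so 3 is minimum.

3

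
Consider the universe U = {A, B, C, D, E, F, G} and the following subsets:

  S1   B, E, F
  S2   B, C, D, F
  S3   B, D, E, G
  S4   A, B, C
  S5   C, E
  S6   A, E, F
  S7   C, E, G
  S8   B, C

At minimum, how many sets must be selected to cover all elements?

S1, S3, S4 together cover {A, B, C, D, E, F, G} — every element.
No 2 of the 8 sets cover everything (all 28 pairs fall short), so 3 is minimum.

3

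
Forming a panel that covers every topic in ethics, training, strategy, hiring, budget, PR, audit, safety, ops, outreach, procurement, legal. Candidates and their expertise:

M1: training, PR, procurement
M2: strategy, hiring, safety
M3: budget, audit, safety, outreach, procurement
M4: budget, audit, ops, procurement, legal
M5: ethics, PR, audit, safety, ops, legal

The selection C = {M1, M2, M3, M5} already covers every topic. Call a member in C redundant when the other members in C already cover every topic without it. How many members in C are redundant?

0

Drop M1: training uncovered — not redundant.
Drop M2: strategy, hiring uncovered — not redundant.
Drop M3: budget, outreach uncovered — not redundant.
Drop M5: ethics, ops, legal uncovered — not redundant.
None of the members in C is redundant.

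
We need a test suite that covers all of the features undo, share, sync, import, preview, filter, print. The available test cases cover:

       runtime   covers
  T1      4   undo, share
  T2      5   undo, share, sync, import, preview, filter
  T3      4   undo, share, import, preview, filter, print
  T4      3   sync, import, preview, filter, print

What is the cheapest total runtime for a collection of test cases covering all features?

7

T1, T4 cover every feature at runtime 4 + 3 = 7.
Any cover uses at least 2 test cases; among all covering selections none totals below 7.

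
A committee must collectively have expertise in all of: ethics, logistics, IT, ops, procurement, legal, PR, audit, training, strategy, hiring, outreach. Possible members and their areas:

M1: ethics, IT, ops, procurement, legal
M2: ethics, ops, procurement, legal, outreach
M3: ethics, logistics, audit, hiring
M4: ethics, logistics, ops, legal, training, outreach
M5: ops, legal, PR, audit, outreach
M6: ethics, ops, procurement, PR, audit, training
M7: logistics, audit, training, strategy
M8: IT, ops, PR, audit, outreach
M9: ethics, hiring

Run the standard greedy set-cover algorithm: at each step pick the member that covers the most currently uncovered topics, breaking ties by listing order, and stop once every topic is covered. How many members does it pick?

5

Pick 1: M4 covers 6 new topics (ethics, logistics, ops, legal, training, outreach).
Pick 2: M6 covers 3 new topics (procurement, PR, audit).
Pick 3: M1 covers 1 new topics (IT).
Pick 4: M3 covers 1 new topics (hiring).
Pick 5: M7 covers 1 new topics (strategy).
Greedy uses 5 members. (The true minimum is 4.)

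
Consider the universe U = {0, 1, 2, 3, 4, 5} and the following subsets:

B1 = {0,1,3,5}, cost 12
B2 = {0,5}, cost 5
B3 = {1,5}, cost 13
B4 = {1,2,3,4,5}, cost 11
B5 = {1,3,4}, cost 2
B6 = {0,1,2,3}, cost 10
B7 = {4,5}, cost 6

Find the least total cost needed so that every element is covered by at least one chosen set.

16

B2, B4 cover every element at cost 5 + 11 = 16.
Any cover uses at least 2 sets; among all covering selections none totals below 16.
Greedy by coverage-per-cost would pick B5, B2, B6 for 17 — worse than the optimum 16.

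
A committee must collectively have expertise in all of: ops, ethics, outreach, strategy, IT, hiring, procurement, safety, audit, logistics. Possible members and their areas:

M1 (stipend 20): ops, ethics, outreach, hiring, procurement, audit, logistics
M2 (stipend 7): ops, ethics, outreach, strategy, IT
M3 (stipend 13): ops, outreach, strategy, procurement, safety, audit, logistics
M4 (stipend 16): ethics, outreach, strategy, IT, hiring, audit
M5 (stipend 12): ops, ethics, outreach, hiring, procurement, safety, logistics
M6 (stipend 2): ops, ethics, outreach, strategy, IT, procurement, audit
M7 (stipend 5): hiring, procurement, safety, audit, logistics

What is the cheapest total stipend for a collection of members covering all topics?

7

M6, M7 cover every topic at stipend 2 + 5 = 7.
Any cover uses at least 2 members; among all covering selections none totals below 7.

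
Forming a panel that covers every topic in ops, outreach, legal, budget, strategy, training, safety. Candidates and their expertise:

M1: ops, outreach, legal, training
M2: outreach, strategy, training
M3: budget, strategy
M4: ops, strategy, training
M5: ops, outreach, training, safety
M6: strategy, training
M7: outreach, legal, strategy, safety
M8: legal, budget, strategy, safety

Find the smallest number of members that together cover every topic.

M1, M8 together cover {ops, outreach, legal, budget, strategy, training, safety} — every topic.
No single member contains all 7 topics, so 2 is optimal.

2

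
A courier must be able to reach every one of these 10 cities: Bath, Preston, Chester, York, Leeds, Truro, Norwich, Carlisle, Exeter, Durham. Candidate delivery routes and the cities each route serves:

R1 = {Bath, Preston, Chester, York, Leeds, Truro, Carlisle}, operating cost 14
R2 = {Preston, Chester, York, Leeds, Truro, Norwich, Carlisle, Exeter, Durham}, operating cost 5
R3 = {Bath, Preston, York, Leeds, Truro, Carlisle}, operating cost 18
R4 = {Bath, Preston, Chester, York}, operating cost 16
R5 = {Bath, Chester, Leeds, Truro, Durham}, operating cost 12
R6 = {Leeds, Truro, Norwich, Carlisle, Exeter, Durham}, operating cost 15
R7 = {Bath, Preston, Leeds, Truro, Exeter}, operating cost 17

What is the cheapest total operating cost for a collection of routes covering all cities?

R2, R5 cover every city at operating cost 5 + 12 = 17.
Any cover uses at least 2 routes; among all covering selections none totals below 17.

17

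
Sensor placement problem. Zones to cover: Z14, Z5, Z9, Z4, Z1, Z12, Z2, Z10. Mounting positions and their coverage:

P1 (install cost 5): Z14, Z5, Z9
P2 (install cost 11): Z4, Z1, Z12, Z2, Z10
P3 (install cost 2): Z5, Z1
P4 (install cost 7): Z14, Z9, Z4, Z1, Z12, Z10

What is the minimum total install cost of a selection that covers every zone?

16

P1, P2 cover every zone at install cost 5 + 11 = 16.
Any cover uses at least 2 sensor positions; among all covering selections none totals below 16.
Greedy by coverage-per-install cost would pick P3, P4, P2 for 20 — worse than the optimum 16.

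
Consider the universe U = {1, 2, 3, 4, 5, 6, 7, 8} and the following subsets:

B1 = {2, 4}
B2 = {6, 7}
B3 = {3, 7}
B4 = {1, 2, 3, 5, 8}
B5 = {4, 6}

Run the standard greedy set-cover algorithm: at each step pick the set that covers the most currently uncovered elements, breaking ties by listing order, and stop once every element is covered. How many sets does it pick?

3

Pick 1: B4 covers 5 new elements (1, 2, 3, 5, 8).
Pick 2: B2 covers 2 new elements (6, 7).
Pick 3: B1 covers 1 new elements (4).
Greedy uses 3 sets.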